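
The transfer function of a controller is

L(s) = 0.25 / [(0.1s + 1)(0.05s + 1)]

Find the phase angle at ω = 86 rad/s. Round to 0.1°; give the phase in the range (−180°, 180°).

At ω = 86 rad/s:
pole (1 + j86·0.1) = 1 + j8.6 → |·| ≈ 8.6579, ∠ ≈ 83.37°
pole (1 + j86·0.05) = 1 + j4.3 → |·| ≈ 4.4147, ∠ ≈ 76.91°
∠L = (0°) − (83.37° + 76.91°) = -160.28°

-160.3°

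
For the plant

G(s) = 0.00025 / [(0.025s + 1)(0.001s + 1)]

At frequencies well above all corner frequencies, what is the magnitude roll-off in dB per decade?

Each pole contributes −20 dB/decade at high frequency; each zero contributes +20 dB/decade.
Net: 0 zero(s) − 2 pole(s) → -40 dB/decade.

-40 dB/decade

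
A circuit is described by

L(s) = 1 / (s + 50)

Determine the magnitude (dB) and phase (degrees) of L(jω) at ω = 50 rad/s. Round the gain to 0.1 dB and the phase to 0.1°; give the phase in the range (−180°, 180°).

At s = jω = j50:
pole (s+50): 50 + j50 → |·| = √(50²+50²) = √5000 ≈ 70.711, ∠ = arctan(50/50) ≈ 45.00°
|L| = 1 / 70.711 ≈ 0.014142
Gain = 20 log₁₀(0.014142) ≈ -36.99 dB
∠L = 0.00° − 45.00° = -45.00°

-37.0 dB, -45.0°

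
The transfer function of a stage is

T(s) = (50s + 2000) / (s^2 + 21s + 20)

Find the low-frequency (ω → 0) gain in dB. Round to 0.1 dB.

40.0 dB

T(0) = 2000 / 20 = 100
20 log₁₀(100) ≈ 40.00 dB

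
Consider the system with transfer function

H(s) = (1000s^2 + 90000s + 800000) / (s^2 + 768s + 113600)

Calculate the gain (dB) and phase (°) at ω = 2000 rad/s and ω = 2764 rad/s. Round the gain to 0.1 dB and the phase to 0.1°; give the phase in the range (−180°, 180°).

ω = 2000: 59.6 dB, 19.0°; ω = 2764: 59.8 dB, 13.9°

Substitute s = j2000:
Numerator: 1000(j2000)^2 + 90000(j2000) + 800000 = -3999200000 + j180000000
Denominator: (j2000)^2 + 768(j2000) + 113600 = -3886400 + j1536000
|N| = √(3999200000² + 180000000²) ≈ 4.0032e+09, ∠N ≈ 177.42°
|D| = √(3886400² + 1536000²) ≈ 4.1789e+06, ∠D ≈ 158.43°
|H| = 4.0032e+09 / 4.1789e+06 ≈ 957.96
Gain = 20 log₁₀(957.96) ≈ 59.63 dB
∠H = 177.42° − 158.43° = 18.99°

Substitute s = j2764:
Numerator: 1000(j2764)^2 + 90000(j2764) + 800000 = -7638896000 + j248760000
Denominator: (j2764)^2 + 768(j2764) + 113600 = -7526096 + j2122752
|N| = √(7638896000² + 248760000²) ≈ 7.6429e+09, ∠N ≈ 178.13°
|D| = √(7526096² + 2122752²) ≈ 7.8197e+06, ∠D ≈ 164.25°
|H| = 7.6429e+09 / 7.8197e+06 ≈ 977.39
Gain = 20 log₁₀(977.39) ≈ 59.80 dB
∠H = 178.13° − 164.25° = 13.88°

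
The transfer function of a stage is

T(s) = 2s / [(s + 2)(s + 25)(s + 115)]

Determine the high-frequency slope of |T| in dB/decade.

-40 dB/decade

Each pole contributes −20 dB/decade at high frequency; each zero contributes +20 dB/decade.
Net: 1 zero(s) − 3 pole(s) → -40 dB/decade.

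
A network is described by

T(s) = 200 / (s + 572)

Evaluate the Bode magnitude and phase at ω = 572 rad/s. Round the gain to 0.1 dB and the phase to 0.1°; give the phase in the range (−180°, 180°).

-12.1 dB, -45.0°

Substitute s = j572:
Numerator: 200 = 200 + j0
Denominator: (j572) + 572 = 572 + j572
|N| = √(200² + 0²) ≈ 200, ∠N ≈ 0.00°
|D| = √(572² + 572²) ≈ 808.93, ∠D ≈ 45.00°
|T| = 200 / 808.93 ≈ 0.24724
Gain = 20 log₁₀(0.24724) ≈ -12.14 dB
∠T = 0.00° − 45.00° = -45.00°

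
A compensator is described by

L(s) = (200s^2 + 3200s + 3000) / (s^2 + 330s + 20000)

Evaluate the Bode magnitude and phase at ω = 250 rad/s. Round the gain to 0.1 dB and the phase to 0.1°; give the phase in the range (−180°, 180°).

42.6 dB, 59.1°

Substitute s = j250:
Numerator: 200(j250)^2 + 3200(j250) + 3000 = -12497000 + j800000
Denominator: (j250)^2 + 330(j250) + 20000 = -42500 + j82500
|N| = √(12497000² + 800000²) ≈ 1.2523e+07, ∠N ≈ 176.34°
|D| = √(42500² + 82500²) ≈ 92804, ∠D ≈ 117.26°
|L| = 1.2523e+07 / 92804 ≈ 134.94
Gain = 20 log₁₀(134.94) ≈ 42.60 dB
∠L = 176.34° − 117.26° = 59.08°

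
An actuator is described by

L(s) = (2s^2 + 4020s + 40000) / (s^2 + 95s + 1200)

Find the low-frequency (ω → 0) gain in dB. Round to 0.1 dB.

L(0) = 40000 / 1200 ≈ 33.333
20 log₁₀(33.333) ≈ 30.46 dB

30.5 dB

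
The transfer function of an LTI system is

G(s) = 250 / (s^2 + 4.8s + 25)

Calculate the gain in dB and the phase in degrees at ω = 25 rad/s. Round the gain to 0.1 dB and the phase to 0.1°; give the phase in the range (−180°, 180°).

At s = jω = j25:
quadratic: (j25)² + 4.8·j25 + 25 = -600 + j120 → |·| ≈ 611.88, ∠ ≈ 168.69°
|G| = 250 / 611.88 ≈ 0.40858
Gain = 20 log₁₀(0.40858) ≈ -7.77 dB
∠G = 0.00° − 168.69° = -168.69°

-7.8 dB, -168.7°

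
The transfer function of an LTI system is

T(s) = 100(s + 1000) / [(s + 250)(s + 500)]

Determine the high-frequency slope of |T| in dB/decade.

-20 dB/decade

Each pole contributes −20 dB/decade at high frequency; each zero contributes +20 dB/decade.
Net: 1 zero(s) − 2 pole(s) → -20 dB/decade.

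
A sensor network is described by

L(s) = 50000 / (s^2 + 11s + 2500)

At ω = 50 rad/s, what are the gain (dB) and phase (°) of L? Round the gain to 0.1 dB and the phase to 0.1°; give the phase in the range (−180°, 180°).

39.2 dB, -90.0°

At s = jω = j50:
quadratic: (j50)² + 11·j50 + 2500 = 0 + j550 → |·| ≈ 550, ∠ ≈ 90.00°
|L| = 50000 / 550 ≈ 90.909
Gain = 20 log₁₀(90.909) ≈ 39.17 dB
∠L = 0.00° − 90.00° = -90.00°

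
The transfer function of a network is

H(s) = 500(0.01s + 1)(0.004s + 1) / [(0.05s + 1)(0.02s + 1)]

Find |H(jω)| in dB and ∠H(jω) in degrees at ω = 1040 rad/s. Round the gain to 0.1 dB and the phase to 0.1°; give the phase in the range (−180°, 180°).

At ω = 1040 rad/s:
zero (1 + j1040·0.01) = 1 + j10.4 → |·| ≈ 10.448, ∠ ≈ 84.51°
zero (1 + j1040·0.004) = 1 + j4.16 → |·| ≈ 4.2785, ∠ ≈ 76.48°
pole (1 + j1040·0.05) = 1 + j52 → |·| ≈ 52.01, ∠ ≈ 88.90°
pole (1 + j1040·0.02) = 1 + j20.8 → |·| ≈ 20.824, ∠ ≈ 87.25°
|H| = 500 · 10.448 · 4.2785 / (52.01 · 20.824) ≈ 20.637
Gain = 20 log₁₀(20.637) ≈ 26.29 dB
∠H = (84.51° + 76.48°) − (88.90° + 87.25°) = -15.16°

26.3 dB, -15.2°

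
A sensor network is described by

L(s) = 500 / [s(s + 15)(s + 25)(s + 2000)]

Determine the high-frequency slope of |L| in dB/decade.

Each pole contributes −20 dB/decade at high frequency; each zero contributes +20 dB/decade.
Net: 0 zero(s) − 4 pole(s) → -80 dB/decade.

-80 dB/decade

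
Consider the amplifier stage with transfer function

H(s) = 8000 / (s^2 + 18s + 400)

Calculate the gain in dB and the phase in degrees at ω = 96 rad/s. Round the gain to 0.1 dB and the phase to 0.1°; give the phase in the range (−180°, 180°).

At s = jω = j96:
quadratic: (j96)² + 18·j96 + 400 = -8816 + j1728 → |·| ≈ 8983.8, ∠ ≈ 168.91°
|H| = 8000 / 8983.8 ≈ 0.89049
Gain = 20 log₁₀(0.89049) ≈ -1.01 dB
∠H = 0.00° − 168.91° = -168.91°

-1.0 dB, -168.9°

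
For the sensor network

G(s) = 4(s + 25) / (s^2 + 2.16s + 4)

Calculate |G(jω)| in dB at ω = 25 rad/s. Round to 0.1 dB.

-12.9 dB

At s = jω = j25:
zero (s+25): 25 + j25 → |·| = √(25²+25²) = √1250 ≈ 35.355, ∠ = arctan(25/25) ≈ 45.00°
quadratic: (j25)² + 2.16·j25 + 4 = -621 + j54 → |·| ≈ 623.34, ∠ ≈ 175.03°
|G| = 4 · 35.355 / 623.34 ≈ 0.22687
Gain = 20 log₁₀(0.22687) ≈ -12.88 dB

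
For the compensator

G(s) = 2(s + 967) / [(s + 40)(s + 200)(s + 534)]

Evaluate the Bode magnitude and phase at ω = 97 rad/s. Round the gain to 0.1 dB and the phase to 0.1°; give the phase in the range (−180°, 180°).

At s = jω = j97:
zero (s+967): 967 + j97 → |·| = √(967²+97²) = √944498 ≈ 971.85, ∠ = arctan(97/967) ≈ 5.73°
pole (s+40): 40 + j97 → |·| = √(40²+97²) = √11009 ≈ 104.92, ∠ = arctan(97/40) ≈ 67.59°
pole (s+200): 200 + j97 → |·| = √(200²+97²) = √49409 ≈ 222.28, ∠ = arctan(97/200) ≈ 25.87°
pole (s+534): 534 + j97 → |·| = √(534²+97²) = √294565 ≈ 542.74, ∠ = arctan(97/534) ≈ 10.30°
|G| = 2 · 971.85 / 1.2658e+07 ≈ 0.00015356
Gain = 20 log₁₀(0.00015356) ≈ -76.27 dB
∠G = 5.73° − 103.76° = -98.03°

-76.3 dB, -98.0°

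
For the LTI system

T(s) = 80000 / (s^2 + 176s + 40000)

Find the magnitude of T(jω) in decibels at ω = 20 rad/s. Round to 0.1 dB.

At s = jω = j20:
quadratic: (j20)² + 176·j20 + 40000 = 39600 + j3520 → |·| ≈ 39756, ∠ ≈ 5.08°
|T| = 80000 / 39756 ≈ 2.0123
Gain = 20 log₁₀(2.0123) ≈ 6.07 dB

6.1 dB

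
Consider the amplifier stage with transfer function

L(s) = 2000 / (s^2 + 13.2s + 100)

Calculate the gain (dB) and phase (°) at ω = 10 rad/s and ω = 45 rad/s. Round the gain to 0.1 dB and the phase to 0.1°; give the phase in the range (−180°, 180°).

ω = 10: 23.6 dB, -90.0°; ω = 45: -0.1 dB, -162.9°

At s = jω = j10:
quadratic: (j10)² + 13.2·j10 + 100 = 0 + j132 → |·| ≈ 132, ∠ ≈ 90.00°
|L| = 2000 / 132 ≈ 15.152
Gain = 20 log₁₀(15.152) ≈ 23.61 dB
∠L = 0.00° − 90.00° = -90.00°

At s = jω = j45:
quadratic: (j45)² + 13.2·j45 + 100 = -1925 + j594 → |·| ≈ 2014.6, ∠ ≈ 162.85°
|L| = 2000 / 2014.6 ≈ 0.99275
Gain = 20 log₁₀(0.99275) ≈ -0.06 dB
∠L = 0.00° − 162.85° = -162.85°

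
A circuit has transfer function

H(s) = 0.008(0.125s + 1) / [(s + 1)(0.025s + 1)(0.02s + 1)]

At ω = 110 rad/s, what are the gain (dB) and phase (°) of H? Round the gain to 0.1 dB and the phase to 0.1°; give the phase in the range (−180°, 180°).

-77.0 dB, -139.2°

At ω = 110 rad/s:
zero (1 + j110·0.125) = 1 + j13.75 → |·| ≈ 13.786, ∠ ≈ 85.84°
pole (1 + j110·1) = 1 + j110 → |·| ≈ 110, ∠ ≈ 89.48°
pole (1 + j110·0.025) = 1 + j2.75 → |·| ≈ 2.9262, ∠ ≈ 70.02°
pole (1 + j110·0.02) = 1 + j2.2 → |·| ≈ 2.4166, ∠ ≈ 65.56°
|H| = 0.008 · 13.786 / (110 · 2.9262 · 2.4166) ≈ 0.00014178
Gain = 20 log₁₀(0.00014178) ≈ -76.97 dB
∠H = (85.84°) − (89.48° + 70.02° + 65.56°) = -139.22°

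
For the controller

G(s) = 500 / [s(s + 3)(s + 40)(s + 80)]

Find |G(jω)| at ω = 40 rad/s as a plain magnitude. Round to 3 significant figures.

6.16e-05

At s = jω = j40:
pole (s+3): 3 + j40 → |·| = √(3²+40²) = √1609 ≈ 40.112, ∠ = arctan(40/3) ≈ 85.71°
pole (s+40): 40 + j40 → |·| = √(40²+40²) = √3200 ≈ 56.569, ∠ = arctan(40/40) ≈ 45.00°
pole (s+80): 80 + j40 → |·| = √(80²+40²) = √8000 ≈ 89.443, ∠ = arctan(40/80) ≈ 26.57°
pole at origin: |s| = 40, ∠ = 90.00° (in denominator)
|G| = 500 / 8.1182e+06 ≈ 6.159e-05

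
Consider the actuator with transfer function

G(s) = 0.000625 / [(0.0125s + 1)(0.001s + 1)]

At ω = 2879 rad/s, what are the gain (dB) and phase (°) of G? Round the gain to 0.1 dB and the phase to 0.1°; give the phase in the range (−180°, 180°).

-104.9 dB, -159.3°

At ω = 2879 rad/s:
pole (1 + j2879·0.0125) = 1 + j35.9875 → |·| ≈ 36.001, ∠ ≈ 88.41°
pole (1 + j2879·0.001) = 1 + j2.879 → |·| ≈ 3.0477, ∠ ≈ 70.85°
|G| = 0.000625 · 1 / (36.001 · 3.0477) ≈ 5.6963e-06
Gain = 20 log₁₀(5.6963e-06) ≈ -104.89 dB
∠G = (0°) − (88.41° + 70.85°) = -159.26°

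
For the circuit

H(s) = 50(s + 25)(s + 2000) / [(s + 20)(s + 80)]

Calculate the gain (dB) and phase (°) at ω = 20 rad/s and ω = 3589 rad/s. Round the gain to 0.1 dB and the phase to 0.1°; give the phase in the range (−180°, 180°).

ω = 20: 62.8 dB, -19.8°; ω = 3589: 35.2 dB, -27.9°

At s = jω = j20:
zero (s+25): 25 + j20 → |·| = √(25²+20²) = √1025 ≈ 32.016, ∠ = arctan(20/25) ≈ 38.66°
zero (s+2000): 2000 + j20 → |·| = √(2000²+20²) = √4000400 ≈ 2000.1, ∠ = arctan(20/2000) ≈ 0.57°
pole (s+20): 20 + j20 → |·| = √(20²+20²) = √800 ≈ 28.284, ∠ = arctan(20/20) ≈ 45.00°
pole (s+80): 80 + j20 → |·| = √(80²+20²) = √6800 ≈ 82.462, ∠ = arctan(20/80) ≈ 14.04°
|H| = 50 · 64035 / 2332.4 ≈ 1372.7
Gain = 20 log₁₀(1372.7) ≈ 62.75 dB
∠H = 39.23° − 59.04° = -19.81°

At s = jω = j3589:
zero (s+25): 25 + j3589 → |·| = √(25²+3589²) = √12881546 ≈ 3589.1, ∠ = arctan(3589/25) ≈ 89.60°
zero (s+2000): 2000 + j3589 → |·| = √(2000²+3589²) = √16880921 ≈ 4108.6, ∠ = arctan(3589/2000) ≈ 60.87°
pole (s+20): 20 + j3589 → |·| = √(20²+3589²) = √12881321 ≈ 3589.1, ∠ = arctan(3589/20) ≈ 89.68°
pole (s+80): 80 + j3589 → |·| = √(80²+3589²) = √12887321 ≈ 3589.9, ∠ = arctan(3589/80) ≈ 88.72°
|H| = 50 · 1.4746e+07 / 1.2885e+07 ≈ 57.222
Gain = 20 log₁₀(57.222) ≈ 35.15 dB
∠H = 150.47° − 178.40° = -27.93°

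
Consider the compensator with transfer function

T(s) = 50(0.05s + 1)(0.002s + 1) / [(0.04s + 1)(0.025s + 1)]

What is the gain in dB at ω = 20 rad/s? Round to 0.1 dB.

At ω = 20 rad/s:
zero (1 + j20·0.05) = 1 + j1 → |·| ≈ 1.4142, ∠ ≈ 45.00°
zero (1 + j20·0.002) = 1 + j0.04 → |·| ≈ 1.0008, ∠ ≈ 2.29°
pole (1 + j20·0.04) = 1 + j0.8 → |·| ≈ 1.2806, ∠ ≈ 38.66°
pole (1 + j20·0.025) = 1 + j0.5 → |·| ≈ 1.118, ∠ ≈ 26.57°
|T| = 50 · 1.4142 · 1.0008 / (1.2806 · 1.118) ≈ 49.428
Gain = 20 log₁₀(49.428) ≈ 33.88 dB

33.9 dB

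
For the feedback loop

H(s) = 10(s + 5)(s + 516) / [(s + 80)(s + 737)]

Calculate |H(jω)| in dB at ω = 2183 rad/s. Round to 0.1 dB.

At s = jω = j2183:
zero (s+5): 5 + j2183 → |·| = √(5²+2183²) = √4765514 ≈ 2183, ∠ = arctan(2183/5) ≈ 89.87°
zero (s+516): 516 + j2183 → |·| = √(516²+2183²) = √5031745 ≈ 2243.2, ∠ = arctan(2183/516) ≈ 76.70°
pole (s+80): 80 + j2183 → |·| = √(80²+2183²) = √4771889 ≈ 2184.5, ∠ = arctan(2183/80) ≈ 87.90°
pole (s+737): 737 + j2183 → |·| = √(737²+2183²) = √5308658 ≈ 2304.1, ∠ = arctan(2183/737) ≈ 71.34°
|H| = 10 · 4.8969e+06 / 5.0333e+06 ≈ 9.729
Gain = 20 log₁₀(9.729) ≈ 19.76 dB

19.8 dB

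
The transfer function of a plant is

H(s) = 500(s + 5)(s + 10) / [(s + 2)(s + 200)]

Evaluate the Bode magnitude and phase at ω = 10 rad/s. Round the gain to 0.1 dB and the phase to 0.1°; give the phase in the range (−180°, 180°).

At s = jω = j10:
zero (s+5): 5 + j10 → |·| = √(5²+10²) = √125 ≈ 11.18, ∠ = arctan(10/5) ≈ 63.43°
zero (s+10): 10 + j10 → |·| = √(10²+10²) = √200 ≈ 14.142, ∠ = arctan(10/10) ≈ 45.00°
pole (s+2): 2 + j10 → |·| = √(2²+10²) = √104 ≈ 10.198, ∠ = arctan(10/2) ≈ 78.69°
pole (s+200): 200 + j10 → |·| = √(200²+10²) = √40100 ≈ 200.25, ∠ = arctan(10/200) ≈ 2.86°
|H| = 500 · 158.11 / 2042.1 ≈ 38.713
Gain = 20 log₁₀(38.713) ≈ 31.76 dB
∠H = 108.43° − 81.55° = 26.88°

31.8 dB, 26.9°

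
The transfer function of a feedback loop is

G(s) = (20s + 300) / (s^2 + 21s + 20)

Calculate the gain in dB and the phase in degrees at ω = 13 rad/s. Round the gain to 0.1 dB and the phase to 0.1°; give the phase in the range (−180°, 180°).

2.1 dB, -77.7°

Substitute s = j13:
Numerator: 20(j13) + 300 = 300 + j260
Denominator: (j13)^2 + 21(j13) + 20 = -149 + j273
|N| = √(300² + 260²) ≈ 396.99, ∠N ≈ 40.91°
|D| = √(149² + 273²) ≈ 311.01, ∠D ≈ 118.63°
|G| = 396.99 / 311.01 ≈ 1.2765
Gain = 20 log₁₀(1.2765) ≈ 2.12 dB
∠G = 40.91° − 118.63° = -77.72°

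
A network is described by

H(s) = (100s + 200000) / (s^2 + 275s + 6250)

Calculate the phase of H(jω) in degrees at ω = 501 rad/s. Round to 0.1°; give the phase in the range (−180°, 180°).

Substitute s = j501:
Numerator: 100(j501) + 200000 = 200000 + j50100
Denominator: (j501)^2 + 275(j501) + 6250 = -244751 + j137775
|N| = √(200000² + 50100²) ≈ 2.0618e+05, ∠N ≈ 14.06°
|D| = √(244751² + 137775²) ≈ 2.8086e+05, ∠D ≈ 150.62°
∠H = 14.06° − 150.62° = -136.56°

-136.6°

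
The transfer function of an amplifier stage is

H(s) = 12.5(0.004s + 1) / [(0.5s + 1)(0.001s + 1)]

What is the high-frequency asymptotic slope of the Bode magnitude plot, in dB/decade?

-20 dB/decade

Each pole contributes −20 dB/decade at high frequency; each zero contributes +20 dB/decade.
Net: 1 zero(s) − 2 pole(s) → -20 dB/decade.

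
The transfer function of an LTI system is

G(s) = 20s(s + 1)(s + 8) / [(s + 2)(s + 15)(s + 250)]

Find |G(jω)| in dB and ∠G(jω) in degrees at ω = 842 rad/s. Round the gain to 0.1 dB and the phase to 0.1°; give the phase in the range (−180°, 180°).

25.7 dB, 17.1°

At s = jω = j842:
zero (s+1): 1 + j842 → |·| = √(1²+842²) = √708965 ≈ 842, ∠ = arctan(842/1) ≈ 89.93°
zero (s+8): 8 + j842 → |·| = √(8²+842²) = √709028 ≈ 842.04, ∠ = arctan(842/8) ≈ 89.46°
zero at origin: s = j842 → |·| = 842, ∠ = 90.00°
pole (s+2): 2 + j842 → |·| = √(2²+842²) = √708968 ≈ 842, ∠ = arctan(842/2) ≈ 89.86°
pole (s+15): 15 + j842 → |·| = √(15²+842²) = √709189 ≈ 842.13, ∠ = arctan(842/15) ≈ 88.98°
pole (s+250): 250 + j842 → |·| = √(250²+842²) = √771464 ≈ 878.33, ∠ = arctan(842/250) ≈ 73.46°
|G| = 20 · 5.9698e+08 / 6.228e+08 ≈ 19.171
Gain = 20 log₁₀(19.171) ≈ 25.65 dB
∠G = 269.39° − 252.30° = 17.09°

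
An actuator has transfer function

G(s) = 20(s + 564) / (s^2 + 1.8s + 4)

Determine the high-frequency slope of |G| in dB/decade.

-20 dB/decade

Each pole contributes −20 dB/decade at high frequency; each zero contributes +20 dB/decade.
Net: 1 zero(s) − 2 pole(s) → -20 dB/decade.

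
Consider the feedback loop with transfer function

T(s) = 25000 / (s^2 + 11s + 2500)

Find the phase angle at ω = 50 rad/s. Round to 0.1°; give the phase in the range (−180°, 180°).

At s = jω = j50:
quadratic: (j50)² + 11·j50 + 2500 = 0 + j550 → |·| ≈ 550, ∠ ≈ 90.00°
∠T = 0.00° − 90.00° = -90.00°

-90.0°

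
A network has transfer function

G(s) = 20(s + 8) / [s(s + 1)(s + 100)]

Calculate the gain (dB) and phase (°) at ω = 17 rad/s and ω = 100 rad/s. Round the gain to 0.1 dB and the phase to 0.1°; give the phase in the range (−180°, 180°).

At s = jω = j17:
zero (s+8): 8 + j17 → |·| = √(8²+17²) = √353 ≈ 18.788, ∠ = arctan(17/8) ≈ 64.80°
pole (s+1): 1 + j17 → |·| = √(1²+17²) = √290 ≈ 17.029, ∠ = arctan(17/1) ≈ 86.63°
pole (s+100): 100 + j17 → |·| = √(100²+17²) = √10289 ≈ 101.43, ∠ = arctan(17/100) ≈ 9.65°
pole at origin: |s| = 17, ∠ = 90.00° (in denominator)
|G| = 20 · 18.788 / 29363 ≈ 0.012797
Gain = 20 log₁₀(0.012797) ≈ -37.86 dB
∠G = 64.80° − 186.28° = -121.48°

At s = jω = j100:
zero (s+8): 8 + j100 → |·| = √(8²+100²) = √10064 ≈ 100.32, ∠ = arctan(100/8) ≈ 85.43°
pole (s+1): 1 + j100 → |·| = √(1²+100²) = √10001 ≈ 100, ∠ = arctan(100/1) ≈ 89.43°
pole (s+100): 100 + j100 → |·| = √(100²+100²) = √20000 ≈ 141.42, ∠ = arctan(100/100) ≈ 45.00°
pole at origin: |s| = 100, ∠ = 90.00° (in denominator)
|G| = 20 · 100.32 / 1.4142e+06 ≈ 0.0014188
Gain = 20 log₁₀(0.0014188) ≈ -56.96 dB
∠G = 85.43° − 224.43° = -139.00°

ω = 17: -37.9 dB, -121.5°; ω = 100: -57.0 dB, -139.0°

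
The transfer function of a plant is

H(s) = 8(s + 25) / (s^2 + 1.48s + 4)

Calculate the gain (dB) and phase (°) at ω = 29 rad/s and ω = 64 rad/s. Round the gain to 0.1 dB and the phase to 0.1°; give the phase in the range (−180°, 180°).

At s = jω = j29:
zero (s+25): 25 + j29 → |·| = √(25²+29²) = √1466 ≈ 38.288, ∠ = arctan(29/25) ≈ 49.24°
quadratic: (j29)² + 1.48·j29 + 4 = -837 + j42.92 → |·| ≈ 838.1, ∠ ≈ 177.06°
|H| = 8 · 38.288 / 838.1 ≈ 0.36547
Gain = 20 log₁₀(0.36547) ≈ -8.74 dB
∠H = 49.24° − 177.06° = -127.82°

At s = jω = j64:
zero (s+25): 25 + j64 → |·| = √(25²+64²) = √4721 ≈ 68.71, ∠ = arctan(64/25) ≈ 68.66°
quadratic: (j64)² + 1.48·j64 + 4 = -4092 + j94.72 → |·| ≈ 4093.1, ∠ ≈ 178.67°
|H| = 8 · 68.71 / 4093.1 ≈ 0.13429
Gain = 20 log₁₀(0.13429) ≈ -17.44 dB
∠H = 68.66° − 178.67° = -110.01°

ω = 29: -8.7 dB, -127.8°; ω = 64: -17.4 dB, -110.0°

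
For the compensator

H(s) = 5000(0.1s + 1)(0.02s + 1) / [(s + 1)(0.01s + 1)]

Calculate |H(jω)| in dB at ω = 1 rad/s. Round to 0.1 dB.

71.0 dB

At ω = 1 rad/s:
zero (1 + j1·0.1) = 1 + j0.1 → |·| ≈ 1.005, ∠ ≈ 5.71°
zero (1 + j1·0.02) = 1 + j0.02 → |·| ≈ 1.0002, ∠ ≈ 1.15°
pole (1 + j1·1) = 1 + j1 → |·| ≈ 1.4142, ∠ ≈ 45.00°
pole (1 + j1·0.01) = 1 + j0.01 → |·| ≈ 1, ∠ ≈ 0.57°
|H| = 5000 · 1.005 · 1.0002 / (1.4142 · 1) ≈ 3554
Gain = 20 log₁₀(3554) ≈ 71.01 dB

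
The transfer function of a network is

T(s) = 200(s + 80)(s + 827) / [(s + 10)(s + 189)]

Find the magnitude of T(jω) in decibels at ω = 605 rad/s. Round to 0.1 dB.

50.3 dB

At s = jω = j605:
zero (s+80): 80 + j605 → |·| = √(80²+605²) = √372425 ≈ 610.27, ∠ = arctan(605/80) ≈ 82.47°
zero (s+827): 827 + j605 → |·| = √(827²+605²) = √1049954 ≈ 1024.7, ∠ = arctan(605/827) ≈ 36.19°
pole (s+10): 10 + j605 → |·| = √(10²+605²) = √366125 ≈ 605.08, ∠ = arctan(605/10) ≈ 89.05°
pole (s+189): 189 + j605 → |·| = √(189²+605²) = √401746 ≈ 633.83, ∠ = arctan(605/189) ≈ 72.65°
|T| = 200 · 6.2534e+05 / 3.8352e+05 ≈ 326.11
Gain = 20 log₁₀(326.11) ≈ 50.27 dB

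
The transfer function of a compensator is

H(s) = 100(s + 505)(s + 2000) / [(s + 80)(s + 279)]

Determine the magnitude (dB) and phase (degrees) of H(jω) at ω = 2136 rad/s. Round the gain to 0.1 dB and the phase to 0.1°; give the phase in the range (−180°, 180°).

42.9 dB, -46.8°

At s = jω = j2136:
zero (s+505): 505 + j2136 → |·| = √(505²+2136²) = √4817521 ≈ 2194.9, ∠ = arctan(2136/505) ≈ 76.70°
zero (s+2000): 2000 + j2136 → |·| = √(2000²+2136²) = √8562496 ≈ 2926.2, ∠ = arctan(2136/2000) ≈ 46.88°
pole (s+80): 80 + j2136 → |·| = √(80²+2136²) = √4568896 ≈ 2137.5, ∠ = arctan(2136/80) ≈ 87.86°
pole (s+279): 279 + j2136 → |·| = √(279²+2136²) = √4640337 ≈ 2154.1, ∠ = arctan(2136/279) ≈ 82.56°
|H| = 100 · 6.4227e+06 / 4.6044e+06 ≈ 139.49
Gain = 20 log₁₀(139.49) ≈ 42.89 dB
∠H = 123.58° − 170.42° = -46.84°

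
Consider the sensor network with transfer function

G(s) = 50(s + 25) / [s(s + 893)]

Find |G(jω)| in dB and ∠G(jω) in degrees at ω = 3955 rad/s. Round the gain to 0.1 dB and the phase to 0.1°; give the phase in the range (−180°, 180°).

At s = jω = j3955:
zero (s+25): 25 + j3955 → |·| = √(25²+3955²) = √15642650 ≈ 3955.1, ∠ = arctan(3955/25) ≈ 89.64°
pole (s+893): 893 + j3955 → |·| = √(893²+3955²) = √16439474 ≈ 4054.6, ∠ = arctan(3955/893) ≈ 77.28°
pole at origin: |s| = 3955, ∠ = 90.00° (in denominator)
|G| = 50 · 3955.1 / 1.6036e+07 ≈ 0.012332
Gain = 20 log₁₀(0.012332) ≈ -38.18 dB
∠G = 89.64° − 167.28° = -77.64°

-38.2 dB, -77.6°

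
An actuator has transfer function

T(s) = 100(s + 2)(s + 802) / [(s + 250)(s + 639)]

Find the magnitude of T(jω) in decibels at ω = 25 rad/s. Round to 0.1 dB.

22.0 dB

At s = jω = j25:
zero (s+2): 2 + j25 → |·| = √(2²+25²) = √629 ≈ 25.08, ∠ = arctan(25/2) ≈ 85.43°
zero (s+802): 802 + j25 → |·| = √(802²+25²) = √643829 ≈ 802.39, ∠ = arctan(25/802) ≈ 1.79°
pole (s+250): 250 + j25 → |·| = √(250²+25²) = √63125 ≈ 251.25, ∠ = arctan(25/250) ≈ 5.71°
pole (s+639): 639 + j25 → |·| = √(639²+25²) = √408946 ≈ 639.49, ∠ = arctan(25/639) ≈ 2.24°
|T| = 100 · 20124 / 1.6067e+05 ≈ 12.525
Gain = 20 log₁₀(12.525) ≈ 21.96 dB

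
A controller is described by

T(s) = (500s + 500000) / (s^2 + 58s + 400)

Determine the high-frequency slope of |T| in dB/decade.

-20 dB/decade

Each pole contributes −20 dB/decade at high frequency; each zero contributes +20 dB/decade.
Net: 1 zero(s) − 2 pole(s) → -20 dB/decade.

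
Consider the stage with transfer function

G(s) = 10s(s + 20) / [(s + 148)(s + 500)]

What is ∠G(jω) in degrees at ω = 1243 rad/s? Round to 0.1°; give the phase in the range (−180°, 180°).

27.8°

At s = jω = j1243:
zero (s+20): 20 + j1243 → |·| = √(20²+1243²) = √1545449 ≈ 1243.2, ∠ = arctan(1243/20) ≈ 89.08°
zero at origin: s = j1243 → |·| = 1243, ∠ = 90.00°
pole (s+148): 148 + j1243 → |·| = √(148²+1243²) = √1566953 ≈ 1251.8, ∠ = arctan(1243/148) ≈ 83.21°
pole (s+500): 500 + j1243 → |·| = √(500²+1243²) = √1795049 ≈ 1339.8, ∠ = arctan(1243/500) ≈ 68.09°
∠G = 179.08° − 151.30° = 27.78°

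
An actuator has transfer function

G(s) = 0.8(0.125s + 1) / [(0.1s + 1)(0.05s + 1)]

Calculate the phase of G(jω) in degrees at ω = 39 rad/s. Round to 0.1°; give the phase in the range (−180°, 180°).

-60.1°

At ω = 39 rad/s:
zero (1 + j39·0.125) = 1 + j4.875 → |·| ≈ 4.9765, ∠ ≈ 78.41°
pole (1 + j39·0.1) = 1 + j3.9 → |·| ≈ 4.0262, ∠ ≈ 75.62°
pole (1 + j39·0.05) = 1 + j1.95 → |·| ≈ 2.1915, ∠ ≈ 62.85°
∠G = (78.41°) − (75.62° + 62.85°) = -60.06°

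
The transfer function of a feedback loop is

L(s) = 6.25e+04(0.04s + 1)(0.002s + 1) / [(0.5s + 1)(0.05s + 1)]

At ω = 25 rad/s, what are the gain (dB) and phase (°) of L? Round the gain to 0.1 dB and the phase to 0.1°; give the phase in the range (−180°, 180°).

At ω = 25 rad/s:
zero (1 + j25·0.04) = 1 + j1 → |·| ≈ 1.4142, ∠ ≈ 45.00°
zero (1 + j25·0.002) = 1 + j0.05 → |·| ≈ 1.0012, ∠ ≈ 2.86°
pole (1 + j25·0.5) = 1 + j12.5 → |·| ≈ 12.54, ∠ ≈ 85.43°
pole (1 + j25·0.05) = 1 + j1.25 → |·| ≈ 1.6008, ∠ ≈ 51.34°
|L| = 6.25e+04 · 1.4142 · 1.0012 / (12.54 · 1.6008) ≈ 4408.4
Gain = 20 log₁₀(4408.4) ≈ 72.89 dB
∠L = (45.00° + 2.86°) − (85.43° + 51.34°) = -88.91°

72.9 dB, -88.9°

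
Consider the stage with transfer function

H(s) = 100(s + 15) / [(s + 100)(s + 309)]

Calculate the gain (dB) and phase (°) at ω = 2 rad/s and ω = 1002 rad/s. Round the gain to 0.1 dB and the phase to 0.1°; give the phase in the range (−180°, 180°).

At s = jω = j2:
zero (s+15): 15 + j2 → |·| = √(15²+2²) = √229 ≈ 15.133, ∠ = arctan(2/15) ≈ 7.59°
pole (s+100): 100 + j2 → |·| = √(100²+2²) = √10004 ≈ 100.02, ∠ = arctan(2/100) ≈ 1.15°
pole (s+309): 309 + j2 → |·| = √(309²+2²) = √95485 ≈ 309.01, ∠ = arctan(2/309) ≈ 0.37°
|H| = 100 · 15.133 / 30907 ≈ 0.048963
Gain = 20 log₁₀(0.048963) ≈ -26.20 dB
∠H = 7.59° − 1.52° = 6.07°

At s = jω = j1002:
zero (s+15): 15 + j1002 → |·| = √(15²+1002²) = √1004229 ≈ 1002.1, ∠ = arctan(1002/15) ≈ 89.14°
pole (s+100): 100 + j1002 → |·| = √(100²+1002²) = √1014004 ≈ 1007, ∠ = arctan(1002/100) ≈ 84.30°
pole (s+309): 309 + j1002 → |·| = √(309²+1002²) = √1099485 ≈ 1048.6, ∠ = arctan(1002/309) ≈ 72.86°
|H| = 100 · 1002.1 / 1.0559e+06 ≈ 0.094905
Gain = 20 log₁₀(0.094905) ≈ -20.45 dB
∠H = 89.14° − 157.16° = -68.02°

ω = 2: -26.2 dB, 6.1°; ω = 1002: -20.5 dB, -68.0°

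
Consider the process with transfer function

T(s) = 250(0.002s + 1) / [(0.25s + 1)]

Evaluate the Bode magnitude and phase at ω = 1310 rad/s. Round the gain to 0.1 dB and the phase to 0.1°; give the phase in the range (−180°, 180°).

6.6 dB, -20.7°

At ω = 1310 rad/s:
zero (1 + j1310·0.002) = 1 + j2.62 → |·| ≈ 2.8044, ∠ ≈ 69.11°
pole (1 + j1310·0.25) = 1 + j327.5 → |·| ≈ 327.5, ∠ ≈ 89.83°
|T| = 250 · 2.8044 / (327.5) ≈ 2.1408
Gain = 20 log₁₀(2.1408) ≈ 6.61 dB
∠T = (69.11°) − (89.83°) = -20.72°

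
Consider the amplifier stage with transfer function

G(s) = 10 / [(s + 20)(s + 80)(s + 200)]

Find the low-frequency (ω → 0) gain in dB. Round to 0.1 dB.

G(0) = 10 / (20·80·200) = 3.125e-05
20 log₁₀(3.125e-05) ≈ -90.10 dB

-90.1 dB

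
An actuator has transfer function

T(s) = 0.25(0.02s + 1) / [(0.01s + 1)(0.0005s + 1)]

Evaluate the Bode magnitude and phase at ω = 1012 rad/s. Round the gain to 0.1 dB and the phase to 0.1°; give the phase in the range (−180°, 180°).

At ω = 1012 rad/s:
zero (1 + j1012·0.02) = 1 + j20.24 → |·| ≈ 20.265, ∠ ≈ 87.17°
pole (1 + j1012·0.01) = 1 + j10.12 → |·| ≈ 10.169, ∠ ≈ 84.36°
pole (1 + j1012·0.0005) = 1 + j0.506 → |·| ≈ 1.1207, ∠ ≈ 26.84°
|T| = 0.25 · 20.265 / (10.169 · 1.1207) ≈ 0.44455
Gain = 20 log₁₀(0.44455) ≈ -7.04 dB
∠T = (87.17°) − (84.36° + 26.84°) = -24.03°

-7.0 dB, -24.0°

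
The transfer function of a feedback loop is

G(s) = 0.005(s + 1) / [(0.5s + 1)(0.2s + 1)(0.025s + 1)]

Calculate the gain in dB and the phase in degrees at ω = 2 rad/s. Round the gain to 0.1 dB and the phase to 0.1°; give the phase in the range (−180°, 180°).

-42.7 dB, -6.2°

At ω = 2 rad/s:
zero (1 + j2·1) = 1 + j2 → |·| ≈ 2.2361, ∠ ≈ 63.43°
pole (1 + j2·0.5) = 1 + j1 → |·| ≈ 1.4142, ∠ ≈ 45.00°
pole (1 + j2·0.2) = 1 + j0.4 → |·| ≈ 1.077, ∠ ≈ 21.80°
pole (1 + j2·0.025) = 1 + j0.05 → |·| ≈ 1.0012, ∠ ≈ 2.86°
|G| = 0.005 · 2.2361 / (1.4142 · 1.077 · 1.0012) ≈ 0.0073319
Gain = 20 log₁₀(0.0073319) ≈ -42.70 dB
∠G = (63.43°) − (45.00° + 21.80° + 2.86°) = -6.23°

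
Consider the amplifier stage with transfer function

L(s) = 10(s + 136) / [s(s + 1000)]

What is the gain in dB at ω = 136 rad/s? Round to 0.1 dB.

-37.1 dB

At s = jω = j136:
zero (s+136): 136 + j136 → |·| = √(136²+136²) = √36992 ≈ 192.33, ∠ = arctan(136/136) ≈ 45.00°
pole (s+1000): 1000 + j136 → |·| = √(1000²+136²) = √1018496 ≈ 1009.2, ∠ = arctan(136/1000) ≈ 7.74°
pole at origin: |s| = 136, ∠ = 90.00° (in denominator)
|L| = 10 · 192.33 / 1.3725e+05 ≈ 0.014013
Gain = 20 log₁₀(0.014013) ≈ -37.07 dB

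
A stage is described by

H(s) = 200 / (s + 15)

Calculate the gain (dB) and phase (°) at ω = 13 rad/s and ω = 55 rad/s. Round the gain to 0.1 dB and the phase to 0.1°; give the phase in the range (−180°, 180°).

Substitute s = j13:
Numerator: 200 = 200 + j0
Denominator: (j13) + 15 = 15 + j13
|N| = √(200² + 0²) ≈ 200, ∠N ≈ 0.00°
|D| = √(15² + 13²) ≈ 19.849, ∠D ≈ 40.91°
|H| = 200 / 19.849 ≈ 10.076
Gain = 20 log₁₀(10.076) ≈ 20.07 dB
∠H = 0.00° − 40.91° = -40.91°

Substitute s = j55:
Numerator: 200 = 200 + j0
Denominator: (j55) + 15 = 15 + j55
|N| = √(200² + 0²) ≈ 200, ∠N ≈ 0.00°
|D| = √(15² + 55²) ≈ 57.009, ∠D ≈ 74.74°
|H| = 200 / 57.009 ≈ 3.5082
Gain = 20 log₁₀(3.5082) ≈ 10.90 dB
∠H = 0.00° − 74.74° = -74.74°

ω = 13: 20.1 dB, -40.9°; ω = 55: 10.9 dB, -74.7°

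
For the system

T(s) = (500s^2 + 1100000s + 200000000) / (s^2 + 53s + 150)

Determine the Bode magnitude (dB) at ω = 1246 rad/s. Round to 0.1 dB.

59.6 dB

Substitute s = j1246:
Numerator: 500(j1246)^2 + 1100000(j1246) + 200000000 = -576258000 + j1370600000
Denominator: (j1246)^2 + 53(j1246) + 150 = -1552366 + j66038
|N| = √(576258000² + 1370600000²) ≈ 1.4868e+09, ∠N ≈ 112.80°
|D| = √(1552366² + 66038²) ≈ 1.5538e+06, ∠D ≈ 177.56°
|T| = 1.4868e+09 / 1.5538e+06 ≈ 956.88
Gain = 20 log₁₀(956.88) ≈ 59.62 dB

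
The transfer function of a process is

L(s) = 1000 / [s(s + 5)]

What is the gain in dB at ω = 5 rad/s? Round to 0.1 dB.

29.0 dB

At s = jω = j5:
pole (s+5): 5 + j5 → |·| = √(5²+5²) = √50 ≈ 7.0711, ∠ = arctan(5/5) ≈ 45.00°
pole at origin: |s| = 5, ∠ = 90.00° (in denominator)
|L| = 1000 / 35.355 ≈ 28.285
Gain = 20 log₁₀(28.285) ≈ 29.03 dB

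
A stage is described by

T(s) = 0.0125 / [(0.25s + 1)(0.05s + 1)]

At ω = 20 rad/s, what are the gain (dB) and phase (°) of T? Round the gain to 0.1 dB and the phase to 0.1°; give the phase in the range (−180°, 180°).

At ω = 20 rad/s:
pole (1 + j20·0.25) = 1 + j5 → |·| ≈ 5.099, ∠ ≈ 78.69°
pole (1 + j20·0.05) = 1 + j1 → |·| ≈ 1.4142, ∠ ≈ 45.00°
|T| = 0.0125 · 1 / (5.099 · 1.4142) ≈ 0.0017335
Gain = 20 log₁₀(0.0017335) ≈ -55.22 dB
∠T = (0°) − (78.69° + 45.00°) = -123.69°

-55.2 dB, -123.7°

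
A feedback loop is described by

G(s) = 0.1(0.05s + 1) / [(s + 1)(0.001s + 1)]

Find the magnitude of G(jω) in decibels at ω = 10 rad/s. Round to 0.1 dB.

At ω = 10 rad/s:
zero (1 + j10·0.05) = 1 + j0.5 → |·| ≈ 1.118, ∠ ≈ 26.57°
pole (1 + j10·1) = 1 + j10 → |·| ≈ 10.05, ∠ ≈ 84.29°
pole (1 + j10·0.001) = 1 + j0.01 → |·| ≈ 1, ∠ ≈ 0.57°
|G| = 0.1 · 1.118 / (10.05 · 1) ≈ 0.011124
Gain = 20 log₁₀(0.011124) ≈ -39.07 dB

-39.1 dB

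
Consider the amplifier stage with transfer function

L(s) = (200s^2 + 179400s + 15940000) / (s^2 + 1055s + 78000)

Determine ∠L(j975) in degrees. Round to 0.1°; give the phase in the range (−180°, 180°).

Substitute s = j975:
Numerator: 200(j975)^2 + 179400(j975) + 15940000 = -174185000 + j174915000
Denominator: (j975)^2 + 1055(j975) + 78000 = -872625 + j1028625
|N| = √(174185000² + 174915000²) ≈ 2.4685e+08, ∠N ≈ 134.88°
|D| = √(872625² + 1028625²) ≈ 1.3489e+06, ∠D ≈ 130.31°
∠L = 134.88° − 130.31° = 4.57°

4.6°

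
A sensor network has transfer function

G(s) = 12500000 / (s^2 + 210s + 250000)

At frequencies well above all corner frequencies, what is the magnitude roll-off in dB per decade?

Each pole contributes −20 dB/decade at high frequency; each zero contributes +20 dB/decade.
Net: 0 zero(s) − 2 pole(s) → -40 dB/decade.

-40 dB/decade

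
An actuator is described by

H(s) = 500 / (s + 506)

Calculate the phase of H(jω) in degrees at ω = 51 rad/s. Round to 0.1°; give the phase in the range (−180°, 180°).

Substitute s = j51:
Numerator: 500 = 500 + j0
Denominator: (j51) + 506 = 506 + j51
|N| = √(500² + 0²) ≈ 500, ∠N ≈ 0.00°
|D| = √(506² + 51²) ≈ 508.56, ∠D ≈ 5.76°
∠H = 0.00° − 5.76° = -5.76°

-5.8°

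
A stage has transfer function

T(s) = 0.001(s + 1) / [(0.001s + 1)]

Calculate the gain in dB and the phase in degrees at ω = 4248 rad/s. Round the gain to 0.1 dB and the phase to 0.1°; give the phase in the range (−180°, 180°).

-0.2 dB, 13.2°

At ω = 4248 rad/s:
zero (1 + j4248·1) = 1 + j4248 → |·| ≈ 4248, ∠ ≈ 89.99°
pole (1 + j4248·0.001) = 1 + j4.248 → |·| ≈ 4.3641, ∠ ≈ 76.75°
|T| = 0.001 · 4248 / (4.3641) ≈ 0.9734
Gain = 20 log₁₀(0.9734) ≈ -0.23 dB
∠T = (89.99°) − (76.75°) = 13.24°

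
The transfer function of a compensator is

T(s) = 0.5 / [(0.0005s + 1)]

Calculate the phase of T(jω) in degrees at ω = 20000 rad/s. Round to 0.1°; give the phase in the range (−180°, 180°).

-84.3°

At ω = 20000 rad/s:
pole (1 + j20000·0.0005) = 1 + j10 → |·| ≈ 10.05, ∠ ≈ 84.29°
∠T = (0°) − (84.29°) = -84.29°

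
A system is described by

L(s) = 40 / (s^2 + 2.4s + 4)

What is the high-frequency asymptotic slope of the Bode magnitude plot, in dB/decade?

Each pole contributes −20 dB/decade at high frequency; each zero contributes +20 dB/decade.
Net: 0 zero(s) − 2 pole(s) → -40 dB/decade.

-40 dB/decade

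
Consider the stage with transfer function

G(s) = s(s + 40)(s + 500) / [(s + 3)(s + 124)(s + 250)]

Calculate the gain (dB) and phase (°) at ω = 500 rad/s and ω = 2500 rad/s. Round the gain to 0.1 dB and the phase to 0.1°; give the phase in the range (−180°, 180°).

ω = 500: 1.8 dB, -8.7°; ω = 2500: 0.1 dB, -3.6°

At s = jω = j500:
zero (s+40): 40 + j500 → |·| = √(40²+500²) = √251600 ≈ 501.6, ∠ = arctan(500/40) ≈ 85.43°
zero (s+500): 500 + j500 → |·| = √(500²+500²) = √500000 ≈ 707.11, ∠ = arctan(500/500) ≈ 45.00°
zero at origin: s = j500 → |·| = 500, ∠ = 90.00°
pole (s+3): 3 + j500 → |·| = √(3²+500²) = √250009 ≈ 500.01, ∠ = arctan(500/3) ≈ 89.66°
pole (s+124): 124 + j500 → |·| = √(124²+500²) = √265376 ≈ 515.15, ∠ = arctan(500/124) ≈ 76.07°
pole (s+250): 250 + j500 → |·| = √(250²+500²) = √312500 ≈ 559.02, ∠ = arctan(500/250) ≈ 63.43°
|G| = 1 · 1.7734e+08 / 1.4399e+08 ≈ 1.2316
Gain = 20 log₁₀(1.2316) ≈ 1.81 dB
∠G = 220.43° − 229.16° = -8.73°

At s = jω = j2500:
zero (s+40): 40 + j2500 → |·| = √(40²+2500²) = √6251600 ≈ 2500.3, ∠ = arctan(2500/40) ≈ 89.08°
zero (s+500): 500 + j2500 → |·| = √(500²+2500²) = √6500000 ≈ 2549.5, ∠ = arctan(2500/500) ≈ 78.69°
zero at origin: s = j2500 → |·| = 2500, ∠ = 90.00°
pole (s+3): 3 + j2500 → |·| = √(3²+2500²) = √6250009 ≈ 2500, ∠ = arctan(2500/3) ≈ 89.93°
pole (s+124): 124 + j2500 → |·| = √(124²+2500²) = √6265376 ≈ 2503.1, ∠ = arctan(2500/124) ≈ 87.16°
pole (s+250): 250 + j2500 → |·| = √(250²+2500²) = √6312500 ≈ 2512.5, ∠ = arctan(2500/250) ≈ 84.29°
|G| = 1 · 1.5936e+10 / 1.5723e+10 ≈ 1.0135
Gain = 20 log₁₀(1.0135) ≈ 0.12 dB
∠G = 257.77° − 261.38° = -3.61°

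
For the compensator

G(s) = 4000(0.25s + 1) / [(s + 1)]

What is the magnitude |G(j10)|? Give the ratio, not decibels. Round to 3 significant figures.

1.07e+03

At ω = 10 rad/s:
zero (1 + j10·0.25) = 1 + j2.5 → |·| ≈ 2.6926, ∠ ≈ 68.20°
pole (1 + j10·1) = 1 + j10 → |·| ≈ 10.05, ∠ ≈ 84.29°
|G| = 4000 · 2.6926 / (10.05) ≈ 1071.7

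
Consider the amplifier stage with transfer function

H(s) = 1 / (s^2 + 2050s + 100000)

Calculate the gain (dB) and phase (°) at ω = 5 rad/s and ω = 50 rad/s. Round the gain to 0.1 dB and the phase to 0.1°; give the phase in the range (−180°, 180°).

Substitute s = j5:
Numerator: 1 = 1 + j0
Denominator: (j5)^2 + 2050(j5) + 100000 = 99975 + j10250
|N| = √(1² + 0²) ≈ 1, ∠N ≈ 0.00°
|D| = √(99975² + 10250²) ≈ 1.005e+05, ∠D ≈ 5.85°
|H| = 1 / 1.005e+05 ≈ 9.9502e-06
Gain = 20 log₁₀(9.9502e-06) ≈ -100.04 dB
∠H = 0.00° − 5.85° = -5.85°

Substitute s = j50:
Numerator: 1 = 1 + j0
Denominator: (j50)^2 + 2050(j50) + 100000 = 97500 + j102500
|N| = √(1² + 0²) ≈ 1, ∠N ≈ 0.00°
|D| = √(97500² + 102500²) ≈ 1.4147e+05, ∠D ≈ 46.43°
|H| = 1 / 1.4147e+05 ≈ 7.0686e-06
Gain = 20 log₁₀(7.0686e-06) ≈ -103.01 dB
∠H = 0.00° − 46.43° = -46.43°

ω = 5: -100.0 dB, -5.9°; ω = 50: -103.0 dB, -46.4°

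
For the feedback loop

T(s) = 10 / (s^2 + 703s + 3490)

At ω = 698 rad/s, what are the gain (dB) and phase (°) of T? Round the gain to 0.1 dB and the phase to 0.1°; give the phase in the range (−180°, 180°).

Substitute s = j698:
Numerator: 10 = 10 + j0
Denominator: (j698)^2 + 703(j698) + 3490 = -483714 + j490694
|N| = √(10² + 0²) ≈ 10, ∠N ≈ 0.00°
|D| = √(483714² + 490694²) ≈ 6.8903e+05, ∠D ≈ 134.59°
|T| = 10 / 6.8903e+05 ≈ 1.4513e-05
Gain = 20 log₁₀(1.4513e-05) ≈ -96.76 dB
∠T = 0.00° − 134.59° = -134.59°

-96.8 dB, -134.6°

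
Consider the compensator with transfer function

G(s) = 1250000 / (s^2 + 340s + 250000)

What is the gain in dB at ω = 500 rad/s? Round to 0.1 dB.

17.3 dB

At s = jω = j500:
quadratic: (j500)² + 340·j500 + 250000 = 0 + j170000 → |·| ≈ 1.7e+05, ∠ ≈ 90.00°
|G| = 1250000 / 1.7e+05 ≈ 7.3529
Gain = 20 log₁₀(7.3529) ≈ 17.33 dB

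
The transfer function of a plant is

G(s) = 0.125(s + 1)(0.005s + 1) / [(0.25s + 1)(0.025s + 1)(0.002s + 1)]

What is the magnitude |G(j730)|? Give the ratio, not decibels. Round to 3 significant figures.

At ω = 730 rad/s:
zero (1 + j730·1) = 1 + j730 → |·| ≈ 730, ∠ ≈ 89.92°
zero (1 + j730·0.005) = 1 + j3.65 → |·| ≈ 3.7845, ∠ ≈ 74.68°
pole (1 + j730·0.25) = 1 + j182.5 → |·| ≈ 182.5, ∠ ≈ 89.69°
pole (1 + j730·0.025) = 1 + j18.25 → |·| ≈ 18.277, ∠ ≈ 86.86°
pole (1 + j730·0.002) = 1 + j1.46 → |·| ≈ 1.7696, ∠ ≈ 55.59°
|G| = 0.125 · 730 · 3.7845 / (182.5 · 18.277 · 1.7696) ≈ 0.058506

0.0585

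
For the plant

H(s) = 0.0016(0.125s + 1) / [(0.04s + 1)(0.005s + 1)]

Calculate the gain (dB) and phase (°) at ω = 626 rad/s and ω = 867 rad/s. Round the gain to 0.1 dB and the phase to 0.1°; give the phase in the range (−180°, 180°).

At ω = 626 rad/s:
zero (1 + j626·0.125) = 1 + j78.25 → |·| ≈ 78.256, ∠ ≈ 89.27°
pole (1 + j626·0.04) = 1 + j25.04 → |·| ≈ 25.06, ∠ ≈ 87.71°
pole (1 + j626·0.005) = 1 + j3.13 → |·| ≈ 3.2859, ∠ ≈ 72.28°
|H| = 0.0016 · 78.256 / (25.06 · 3.2859) ≈ 0.0015206
Gain = 20 log₁₀(0.0015206) ≈ -56.36 dB
∠H = (89.27°) − (87.71° + 72.28°) = -70.72°

At ω = 867 rad/s:
zero (1 + j867·0.125) = 1 + j108.375 → |·| ≈ 108.38, ∠ ≈ 89.47°
pole (1 + j867·0.04) = 1 + j34.68 → |·| ≈ 34.694, ∠ ≈ 88.35°
pole (1 + j867·0.005) = 1 + j4.335 → |·| ≈ 4.4488, ∠ ≈ 77.01°
|H| = 0.0016 · 108.38 / (34.694 · 4.4488) ≈ 0.0011235
Gain = 20 log₁₀(0.0011235) ≈ -58.99 dB
∠H = (89.47°) − (88.35° + 77.01°) = -75.89°

ω = 626: -56.4 dB, -70.7°; ω = 867: -59.0 dB, -75.9°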